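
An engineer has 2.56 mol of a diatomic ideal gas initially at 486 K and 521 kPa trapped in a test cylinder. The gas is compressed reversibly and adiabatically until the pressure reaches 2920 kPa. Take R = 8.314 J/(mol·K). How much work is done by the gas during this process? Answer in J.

V₁ = nRT₁/P₁ = 2.56×8.314×486/521 = 19.9 L.
Adiabatic: T₂/T₁ = (P₂/P₁)^((γ−1)/γ) ⇒ T₂ = 486×(5.60)^0.286 = 795 K; V₂ = 5.80 L.
ΔU = nCvΔT = 2.56×20.8×(795−486) = 16500 J.
Q = 0 for an adiabatic process, so W = −ΔU = -16500 J.

-16500 J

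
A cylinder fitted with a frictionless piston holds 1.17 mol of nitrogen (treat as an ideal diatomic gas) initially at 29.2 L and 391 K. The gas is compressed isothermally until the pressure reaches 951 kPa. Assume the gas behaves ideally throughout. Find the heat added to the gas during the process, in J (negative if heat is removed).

-7560 J

P₁ = nRT₁/V₁ = 1.17×8.314×391/29.2 = 130 kPa.
Isothermal: T stays 391 K; PV = const ⇒ V₂ = 4.00 L, P₂ = 951 kPa.
ΔU = 0 (ideal gas, T constant).
W = nRT ln(V₂/V₁) = 1.17×8.314×391×ln(0.137) = -7560 J.
Q = ΔU + W = -7560 J.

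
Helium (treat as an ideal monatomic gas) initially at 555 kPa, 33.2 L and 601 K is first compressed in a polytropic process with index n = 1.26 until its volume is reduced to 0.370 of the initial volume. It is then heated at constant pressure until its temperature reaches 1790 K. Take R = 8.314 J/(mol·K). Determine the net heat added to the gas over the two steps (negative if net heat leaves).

64800 J

n = P₁V₁/(RT₁) = 555×33.2/(8.314×601) = 3.69 mol.
Step 1 — Polytropic n=1.26: T₂ = T₁(V₁/V₂)^(n−1) = 601×(2.70)^0.26 = 778 K; P₂ = P₁(V₁/V₂)^n = 1940 kPa.
W = (P₁V₁−P₂V₂)/(n−1) = (555×33.2−1940×12.3)/0.26 = -20900 J.
ΔU = nCvΔT = 3.69×12.5×(778−601) = 8150 J.
Q = ΔU + W = -12800 J.
State after step 1: P = 1940 kPa, V = 12.3 L, T = 778 K.
Step 2 — Isobaric: P stays 1940 kPa; V/T = const ⇒ T₂ = 1790 K, V₂ = 28.3 L.
W = PΔV = 1940×(28.3−12.3) kPa·L = 31000 J.
ΔU = nCvΔT = 3.69×12.5×(1790−778) = 46500 J.
Q = ΔU + W = nCpΔT = 77500 J.
Net over both steps: W = 10100 J, Q = 64800 J, ΔU = 54700 J.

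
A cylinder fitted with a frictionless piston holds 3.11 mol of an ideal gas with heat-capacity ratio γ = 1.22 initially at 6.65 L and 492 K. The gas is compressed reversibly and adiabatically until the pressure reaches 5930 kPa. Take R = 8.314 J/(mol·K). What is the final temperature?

603 K

P₁ = nRT₁/V₁ = 3.11×8.314×492/6.65 = 1910 kPa.
Adiabatic: T₂/T₁ = (P₂/P₁)^((γ−1)/γ) ⇒ T₂ = 492×(3.10)^0.180 = 603 K; V₂ = 2.63 L.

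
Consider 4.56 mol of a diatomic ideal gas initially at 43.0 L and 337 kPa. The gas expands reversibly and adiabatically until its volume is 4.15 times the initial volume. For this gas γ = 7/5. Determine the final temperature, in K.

T₁ = P₁V₁/(nR) = 337×43.0/(4.56×8.314) = 382 K.
Adiabatic: TV^(γ−1) = const ⇒ T₂ = 382×(0.241)^0.400 = 216 K; PV^γ = const ⇒ P₂ = 46.0 kPa.

216 K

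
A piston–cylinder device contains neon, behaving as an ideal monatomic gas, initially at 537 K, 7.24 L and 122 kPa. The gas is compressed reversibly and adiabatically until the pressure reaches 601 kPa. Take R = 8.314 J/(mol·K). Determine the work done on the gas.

n = P₁V₁/(RT₁) = 122×7.24/(8.314×537) = 0.198 mol.
Adiabatic: T₂/T₁ = (P₂/P₁)^((γ−1)/γ) ⇒ T₂ = 537×(4.93)^0.400 = 1020 K; V₂ = 2.78 L.
ΔU = nCvΔT = 0.198×12.5×(1020−537) = 1180 J.
Q = 0 for an adiabatic process, so W = −ΔU = -1180 J.
Work done on the gas = −W_by = 1180 J.

1180 J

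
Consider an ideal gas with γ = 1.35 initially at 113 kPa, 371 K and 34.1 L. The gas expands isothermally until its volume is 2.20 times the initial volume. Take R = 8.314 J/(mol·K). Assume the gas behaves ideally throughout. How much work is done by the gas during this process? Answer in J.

n = P₁V₁/(RT₁) = 113×34.1/(8.314×371) = 1.25 mol.
Isothermal: T stays 371 K; PV = const ⇒ V₂ = 75.0 L, P₂ = 51.4 kPa.
W = nRT ln(V₂/V₁) = 1.25×8.314×371×ln(2.20) = 3040 J.

3040 J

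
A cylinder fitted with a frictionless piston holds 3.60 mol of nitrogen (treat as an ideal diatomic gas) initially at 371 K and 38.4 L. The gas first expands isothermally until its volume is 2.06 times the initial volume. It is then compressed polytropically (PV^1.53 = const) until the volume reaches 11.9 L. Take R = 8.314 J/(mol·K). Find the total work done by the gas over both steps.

P₁ = nRT₁/V₁ = 3.60×8.314×371/38.4 = 289 kPa.
Step 1 — Isothermal: T stays 371 K; PV = const ⇒ V₂ = 79.1 L, P₂ = 140 kPa.
ΔU = 0 (ideal gas, T constant).
W = nRT ln(V₂/V₁) = 3.60×8.314×371×ln(2.06) = 8030 J.
Q = ΔU + W = 8030 J.
State after step 1: P = 140 kPa, V = 79.1 L, T = 371 K.
Step 2 — Polytropic n=1.53: T₂ = T₁(V₁/V₂)^(n−1) = 371×(6.65)^0.53 = 1010 K; P₂ = P₁(V₁/V₂)^n = 2550 kPa.
W = (P₁V₁−P₂V₂)/(n−1) = (140×79.1−2550×11.9)/0.53 = -36200 J.
ΔU = nCvΔT = 3.60×20.8×(1010−371) = 48000 J.
Q = ΔU + W = 11800 J.
Net over both steps: W = -28200 J, Q = 19800 J, ΔU = 48000 J.

-28200 J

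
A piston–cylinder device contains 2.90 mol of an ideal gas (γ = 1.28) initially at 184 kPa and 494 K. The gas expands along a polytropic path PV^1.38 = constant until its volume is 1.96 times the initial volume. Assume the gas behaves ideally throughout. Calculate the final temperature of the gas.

383 K

V₁ = nRT₁/P₁ = 2.90×8.314×494/184 = 64.7 L.
Polytropic n=1.38: T₂ = T₁(V₁/V₂)^(n−1) = 494×(0.510)^0.38 = 383 K; P₂ = P₁(V₁/V₂)^n = 72.7 kPa.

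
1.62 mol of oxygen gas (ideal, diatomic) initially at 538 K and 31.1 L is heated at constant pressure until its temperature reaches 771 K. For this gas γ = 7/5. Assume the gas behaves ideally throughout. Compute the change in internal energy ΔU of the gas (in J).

P₁ = nRT₁/V₁ = 1.62×8.314×538/31.1 = 233 kPa.
Isobaric: P stays 233 kPa; V/T = const ⇒ T₂ = 771 K, V₂ = 44.6 L.
For an ideal gas ΔU = nCvΔT with Cv = (5/2)R = 20.8 J/(mol·K).
ΔU = 1.62×20.8×(771−538) = 7850 J.

7850 J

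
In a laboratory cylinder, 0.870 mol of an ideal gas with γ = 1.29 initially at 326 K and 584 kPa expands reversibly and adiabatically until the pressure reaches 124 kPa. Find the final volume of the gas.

V₁ = nRT₁/P₁ = 0.870×8.314×326/584 = 4.04 L.
Adiabatic: T₂/T₁ = (P₂/P₁)^((γ−1)/γ) ⇒ T₂ = 326×(0.212)^0.225 = 230 K; V₂ = 13.4 L.

13.4 L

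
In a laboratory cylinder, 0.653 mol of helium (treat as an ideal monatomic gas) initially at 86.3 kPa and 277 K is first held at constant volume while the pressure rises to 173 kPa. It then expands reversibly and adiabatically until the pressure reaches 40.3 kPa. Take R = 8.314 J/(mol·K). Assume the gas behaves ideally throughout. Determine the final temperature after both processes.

V₁ = nRT₁/P₁ = 0.653×8.314×277/86.3 = 17.4 L.
Step 1 — Isochoric: V stays 17.4 L; P/T = const ⇒ T₂ = 555 K, P₂ = 173 kPa.
W = 0 (no volume change).
ΔU = nCvΔT = 0.653×12.5×(555−277) = 2270 J.
Q = ΔU = 2270 J.
State after step 1: P = 173 kPa, V = 17.4 L, T = 555 K.
Step 2 — Adiabatic: T₂/T₁ = (P₂/P₁)^((γ−1)/γ) ⇒ T₂ = 555×(0.233)^0.400 = 310 K; V₂ = 41.8 L.
ΔU = nCvΔT = 0.653×12.5×(310−555) = -2000 J.
Q = 0 for an adiabatic process, so W = −ΔU = 2000 J.
Net over both steps: W = 2000 J, Q = 2270 J, ΔU = 269 J.

310 K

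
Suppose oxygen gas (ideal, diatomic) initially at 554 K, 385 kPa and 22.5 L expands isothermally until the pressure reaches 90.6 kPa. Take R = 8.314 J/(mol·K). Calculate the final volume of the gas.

Isothermal: T stays 554 K; PV = const ⇒ V₂ = 95.6 L, P₂ = 90.6 kPa.

95.6 L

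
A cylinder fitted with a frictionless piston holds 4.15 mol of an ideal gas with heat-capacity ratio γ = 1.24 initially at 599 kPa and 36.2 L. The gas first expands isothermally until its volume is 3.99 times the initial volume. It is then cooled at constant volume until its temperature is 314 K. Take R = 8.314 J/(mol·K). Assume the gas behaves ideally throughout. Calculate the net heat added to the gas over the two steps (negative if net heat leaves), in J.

T₁ = P₁V₁/(nR) = 599×36.2/(4.15×8.314) = 628 K.
Step 1 — Isothermal: T stays 628 K; PV = const ⇒ V₂ = 144 L, P₂ = 150 kPa.
ΔU = 0 (ideal gas, T constant).
W = nRT ln(V₂/V₁) = 4.15×8.314×628×ln(3.99) = 30000 J.
Q = ΔU + W = 30000 J.
State after step 1: P = 150 kPa, V = 144 L, T = 628 K.
Step 2 — Isochoric: V stays 144 L; P/T = const ⇒ T₂ = 314 K, P₂ = 75.0 kPa.
W = 0 (no volume change).
ΔU = nCvΔT = 4.15×34.6×(314−628) = -45200 J.
Q = ΔU = -45200 J.
Net over both steps: W = 30000 J, Q = -15200 J, ΔU = -45200 J.

-15200 J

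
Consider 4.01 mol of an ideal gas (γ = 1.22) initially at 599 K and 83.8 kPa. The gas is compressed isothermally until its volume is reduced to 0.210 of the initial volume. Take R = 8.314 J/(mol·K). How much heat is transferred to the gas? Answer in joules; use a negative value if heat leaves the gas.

V₁ = nRT₁/P₁ = 4.01×8.314×599/83.8 = 238 L.
Isothermal: T stays 599 K; PV = const ⇒ V₂ = 50.0 L, P₂ = 399 kPa.
ΔU = 0 (ideal gas, T constant).
W = nRT ln(V₂/V₁) = 4.01×8.314×599×ln(0.210) = -31200 J.
Q = ΔU + W = -31200 J.

-31200 J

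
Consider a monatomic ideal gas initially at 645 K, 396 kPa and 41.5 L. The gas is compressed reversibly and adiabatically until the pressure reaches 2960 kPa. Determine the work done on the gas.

30500 J

n = P₁V₁/(RT₁) = 396×41.5/(8.314×645) = 3.06 mol.
Adiabatic: T₂/T₁ = (P₂/P₁)^((γ−1)/γ) ⇒ T₂ = 645×(7.47)^0.400 = 1440 K; V₂ = 12.4 L.
ΔU = nCvΔT = 3.06×12.5×(1440−645) = 30500 J.
Q = 0 for an adiabatic process, so W = −ΔU = -30500 J.
Work done on the gas = −W_by = 30500 J.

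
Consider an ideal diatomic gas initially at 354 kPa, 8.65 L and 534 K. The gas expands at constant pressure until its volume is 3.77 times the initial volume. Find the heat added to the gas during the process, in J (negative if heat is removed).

n = P₁V₁/(RT₁) = 354×8.65/(8.314×534) = 0.690 mol.
Isobaric: P stays 354 kPa; V/T = const ⇒ T₂ = 2010 K, V₂ = 32.6 L.
W = PΔV = 354×(32.6−8.65) kPa·L = 8480 J.
ΔU = nCvΔT = 0.690×20.8×(2010−534) = 21200 J.
Q = ΔU + W = nCpΔT = 29700 J.

29700 J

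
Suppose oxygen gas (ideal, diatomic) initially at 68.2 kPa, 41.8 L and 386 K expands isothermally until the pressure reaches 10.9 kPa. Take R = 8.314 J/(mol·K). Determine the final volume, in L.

Isothermal: T stays 386 K; PV = const ⇒ V₂ = 262 L, P₂ = 10.9 kPa.

262 L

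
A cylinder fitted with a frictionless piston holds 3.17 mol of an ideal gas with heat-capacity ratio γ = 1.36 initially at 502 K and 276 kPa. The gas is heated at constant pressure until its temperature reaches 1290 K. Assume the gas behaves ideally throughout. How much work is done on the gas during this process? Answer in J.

-20800 J

V₁ = nRT₁/P₁ = 3.17×8.314×502/276 = 47.9 L.
Isobaric: P stays 276 kPa; V/T = const ⇒ T₂ = 1290 K, V₂ = 123 L.
W = PΔV = 276×(123−47.9) kPa·L = 20800 J.
Work done on the gas = −W_by = -20800 J.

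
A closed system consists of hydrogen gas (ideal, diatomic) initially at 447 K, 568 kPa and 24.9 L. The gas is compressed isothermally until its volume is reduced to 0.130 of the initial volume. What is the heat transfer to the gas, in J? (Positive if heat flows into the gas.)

n = P₁V₁/(RT₁) = 568×24.9/(8.314×447) = 3.81 mol.
Isothermal: T stays 447 K; PV = const ⇒ V₂ = 3.24 L, P₂ = 4370 kPa.
ΔU = 0 (ideal gas, T constant).
W = nRT ln(V₂/V₁) = 3.81×8.314×447×ln(0.130) = -28900 J.
Q = ΔU + W = -28900 J.

-28900 J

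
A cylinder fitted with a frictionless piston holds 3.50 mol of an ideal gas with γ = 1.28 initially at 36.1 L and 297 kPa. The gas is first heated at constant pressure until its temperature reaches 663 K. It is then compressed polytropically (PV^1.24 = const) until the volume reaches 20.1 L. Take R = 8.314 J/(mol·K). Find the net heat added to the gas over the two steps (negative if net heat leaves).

35400 J

T₁ = P₁V₁/(nR) = 297×36.1/(3.50×8.314) = 368 K.
Step 1 — Isobaric: P stays 297 kPa; V/T = const ⇒ T₂ = 663 K, V₂ = 65.0 L.
W = PΔV = 297×(65.0−36.1) kPa·L = 8570 J.
ΔU = nCvΔT = 3.50×29.7×(663−368) = 30600 J.
Q = ΔU + W = nCpΔT = 39200 J.
State after step 1: P = 297 kPa, V = 65.0 L, T = 663 K.
Step 2 — Polytropic n=1.24: T₂ = T₁(V₁/V₂)^(n−1) = 663×(3.23)^0.24 = 879 K; P₂ = P₁(V₁/V₂)^n = 1270 kPa.
W = (P₁V₁−P₂V₂)/(n−1) = (297×65.0−1270×20.1)/0.24 = -26100 J.
ΔU = nCvΔT = 3.50×29.7×(879−663) = 22400 J.
Q = ΔU + W = -3730 J.
Net over both steps: W = -17600 J, Q = 35400 J, ΔU = 53000 J.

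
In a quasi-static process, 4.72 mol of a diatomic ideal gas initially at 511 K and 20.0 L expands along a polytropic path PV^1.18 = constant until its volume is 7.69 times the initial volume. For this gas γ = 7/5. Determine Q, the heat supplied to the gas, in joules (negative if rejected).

18800 J

P₁ = nRT₁/V₁ = 4.72×8.314×511/20.0 = 1000 kPa.
Polytropic n=1.18: T₂ = T₁(V₁/V₂)^(n−1) = 511×(0.130)^0.18 = 354 K; P₂ = P₁(V₁/V₂)^n = 90.3 kPa.
W = (P₁V₁−P₂V₂)/(n−1) = (1000×20.0−90.3×154)/0.18 = 34200 J.
ΔU = nCvΔT = 4.72×20.8×(354−511) = -15400 J.
Q = ΔU + W = 18800 J.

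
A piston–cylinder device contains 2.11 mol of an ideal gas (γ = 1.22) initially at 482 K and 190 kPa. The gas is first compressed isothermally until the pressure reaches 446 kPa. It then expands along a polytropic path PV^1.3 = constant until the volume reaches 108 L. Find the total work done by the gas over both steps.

4250 J

V₁ = nRT₁/P₁ = 2.11×8.314×482/190 = 44.5 L.
Step 1 — Isothermal: T stays 482 K; PV = const ⇒ V₂ = 19.0 L, P₂ = 446 kPa.
ΔU = 0 (ideal gas, T constant).
W = nRT ln(V₂/V₁) = 2.11×8.314×482×ln(0.426) = -7220 J.
Q = ΔU + W = -7220 J.
State after step 1: P = 446 kPa, V = 19.0 L, T = 482 K.
Step 2 — Polytropic n=1.3: T₂ = T₁(V₁/V₂)^(n−1) = 482×(0.176)^0.30 = 286 K; P₂ = P₁(V₁/V₂)^n = 46.5 kPa.
W = (P₁V₁−P₂V₂)/(n−1) = (446×19.0−46.5×108)/0.30 = 11500 J.
ΔU = nCvΔT = 2.11×37.8×(286−482) = -15600 J.
Q = ΔU + W = -4170 J.
Net over both steps: W = 4250 J, Q = -11400 J, ΔU = -15600 J.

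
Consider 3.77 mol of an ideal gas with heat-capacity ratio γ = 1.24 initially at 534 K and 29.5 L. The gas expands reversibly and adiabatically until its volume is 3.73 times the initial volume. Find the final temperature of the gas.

P₁ = nRT₁/V₁ = 3.77×8.314×534/29.5 = 567 kPa.
Adiabatic: TV^(γ−1) = const ⇒ T₂ = 534×(0.268)^0.240 = 389 K; PV^γ = const ⇒ P₂ = 111 kPa.

389 K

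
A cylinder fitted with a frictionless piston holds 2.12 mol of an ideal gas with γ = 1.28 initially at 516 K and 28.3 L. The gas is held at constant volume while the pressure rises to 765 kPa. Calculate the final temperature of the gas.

1230 K

P₁ = nRT₁/V₁ = 2.12×8.314×516/28.3 = 321 kPa.
Isochoric: V stays 28.3 L; P/T = const ⇒ T₂ = 1230 K, P₂ = 765 kPa.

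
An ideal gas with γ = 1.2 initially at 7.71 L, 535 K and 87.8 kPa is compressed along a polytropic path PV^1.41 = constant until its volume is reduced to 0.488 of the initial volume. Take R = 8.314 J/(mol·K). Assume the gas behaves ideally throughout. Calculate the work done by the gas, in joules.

-565 J

n = P₁V₁/(RT₁) = 87.8×7.71/(8.314×535) = 0.152 mol.
Polytropic n=1.41: T₂ = T₁(V₁/V₂)^(n−1) = 535×(2.05)^0.41 = 718 K; P₂ = P₁(V₁/V₂)^n = 241 kPa.
W = (P₁V₁−P₂V₂)/(n−1) = (87.8×7.71−241×3.76)/0.41 = -565 J.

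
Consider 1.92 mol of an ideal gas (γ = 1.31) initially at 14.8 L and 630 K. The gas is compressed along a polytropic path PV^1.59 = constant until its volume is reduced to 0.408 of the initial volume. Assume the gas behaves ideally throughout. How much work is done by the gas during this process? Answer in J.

P₁ = nRT₁/V₁ = 1.92×8.314×630/14.8 = 680 kPa.
Polytropic n=1.59: T₂ = T₁(V₁/V₂)^(n−1) = 630×(2.45)^0.59 = 1070 K; P₂ = P₁(V₁/V₂)^n = 2830 kPa.
W = (P₁V₁−P₂V₂)/(n−1) = (680×14.8−2830×6.04)/0.59 = -11900 J.

-11900 J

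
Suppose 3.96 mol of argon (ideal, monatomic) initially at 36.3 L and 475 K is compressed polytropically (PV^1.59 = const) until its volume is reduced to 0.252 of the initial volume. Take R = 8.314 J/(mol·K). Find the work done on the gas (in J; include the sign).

33300 J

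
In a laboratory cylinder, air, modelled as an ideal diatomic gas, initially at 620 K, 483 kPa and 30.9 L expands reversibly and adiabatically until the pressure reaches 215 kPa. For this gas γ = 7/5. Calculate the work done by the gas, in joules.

7700 J

n = P₁V₁/(RT₁) = 483×30.9/(8.314×620) = 2.90 mol.
Adiabatic: T₂/T₁ = (P₂/P₁)^((γ−1)/γ) ⇒ T₂ = 620×(0.445)^0.286 = 492 K; V₂ = 55.1 L.
ΔU = nCvΔT = 2.90×20.8×(492−620) = -7700 J.
Q = 0 for an adiabatic process, so W = −ΔU = 7700 J.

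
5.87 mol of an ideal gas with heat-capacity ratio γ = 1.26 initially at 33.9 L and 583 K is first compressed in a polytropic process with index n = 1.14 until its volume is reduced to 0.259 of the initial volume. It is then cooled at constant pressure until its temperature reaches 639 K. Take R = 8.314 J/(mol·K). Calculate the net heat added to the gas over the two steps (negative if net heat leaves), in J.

P₁ = nRT₁/V₁ = 5.87×8.314×583/33.9 = 839 kPa.
Step 1 — Polytropic n=1.14: T₂ = T₁(V₁/V₂)^(n−1) = 583×(3.86)^0.14 = 704 K; P₂ = P₁(V₁/V₂)^n = 3920 kPa.
W = (P₁V₁−P₂V₂)/(n−1) = (839×33.9−3920×8.78)/0.14 = -42300 J.
ΔU = nCvΔT = 5.87×32.0×(704−583) = 22800 J.
Q = ΔU + W = -19500 J.
State after step 1: P = 3920 kPa, V = 8.78 L, T = 704 K.
Step 2 — Isobaric: P stays 3920 kPa; V/T = const ⇒ T₂ = 639 K, V₂ = 7.97 L.
W = PΔV = 3920×(7.97−8.78) kPa·L = -3190 J.
ΔU = nCvΔT = 5.87×32.0×(639−704) = -12300 J.
Q = ΔU + W = nCpΔT = -15500 J.
Net over both steps: W = -45500 J, Q = -35000 J, ΔU = 10500 J.

-35000 J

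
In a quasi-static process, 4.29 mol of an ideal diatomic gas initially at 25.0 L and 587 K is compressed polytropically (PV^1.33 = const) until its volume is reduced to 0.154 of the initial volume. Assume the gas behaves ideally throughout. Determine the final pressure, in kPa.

10100 kPa

P₁ = nRT₁/V₁ = 4.29×8.314×587/25.0 = 837 kPa.
Polytropic n=1.33: T₂ = T₁(V₁/V₂)^(n−1) = 587×(6.49)^0.33 = 1090 K; P₂ = P₁(V₁/V₂)^n = 10100 kPa.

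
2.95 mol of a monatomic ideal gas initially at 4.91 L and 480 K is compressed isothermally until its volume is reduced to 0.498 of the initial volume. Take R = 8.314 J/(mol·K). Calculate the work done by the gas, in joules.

-8210 J

P₁ = nRT₁/V₁ = 2.95×8.314×480/4.91 = 2400 kPa.
Isothermal: T stays 480 K; PV = const ⇒ V₂ = 2.45 L, P₂ = 4810 kPa.
W = nRT ln(V₂/V₁) = 2.95×8.314×480×ln(0.498) = -8210 J.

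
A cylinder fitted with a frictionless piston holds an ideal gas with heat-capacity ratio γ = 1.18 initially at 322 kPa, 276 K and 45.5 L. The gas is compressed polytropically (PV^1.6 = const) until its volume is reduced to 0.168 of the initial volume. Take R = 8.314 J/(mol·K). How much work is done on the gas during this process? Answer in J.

46800 J

n = P₁V₁/(RT₁) = 322×45.5/(8.314×276) = 6.38 mol.
Polytropic n=1.6: T₂ = T₁(V₁/V₂)^(n−1) = 276×(5.95)^0.60 = 805 K; P₂ = P₁(V₁/V₂)^n = 5590 kPa.
W = (P₁V₁−P₂V₂)/(n−1) = (322×45.5−5590×7.64)/0.60 = -46800 J.
Work done on the gas = −W_by = 46800 J.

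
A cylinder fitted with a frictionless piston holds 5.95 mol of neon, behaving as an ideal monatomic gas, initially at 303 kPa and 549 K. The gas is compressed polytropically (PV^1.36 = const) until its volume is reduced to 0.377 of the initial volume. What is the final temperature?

V₁ = nRT₁/P₁ = 5.95×8.314×549/303 = 89.6 L.
Polytropic n=1.36: T₂ = T₁(V₁/V₂)^(n−1) = 549×(2.65)^0.36 = 780 K; P₂ = P₁(V₁/V₂)^n = 1140 kPa.

780 K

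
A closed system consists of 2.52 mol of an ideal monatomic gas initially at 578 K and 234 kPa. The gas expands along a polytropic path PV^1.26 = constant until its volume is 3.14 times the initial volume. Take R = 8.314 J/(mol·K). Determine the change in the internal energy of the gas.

V₁ = nRT₁/P₁ = 2.52×8.314×578/234 = 51.8 L.
Polytropic n=1.26: T₂ = T₁(V₁/V₂)^(n−1) = 578×(0.318)^0.26 = 429 K; P₂ = P₁(V₁/V₂)^n = 55.3 kPa.
For an ideal gas ΔU = nCvΔT with Cv = (3/2)R = 12.5 J/(mol·K).
ΔU = 2.52×12.5×(429−578) = -4670 J.

-4670 J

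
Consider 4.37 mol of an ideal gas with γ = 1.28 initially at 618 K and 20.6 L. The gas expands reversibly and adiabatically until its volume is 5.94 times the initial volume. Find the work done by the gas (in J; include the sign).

P₁ = nRT₁/V₁ = 4.37×8.314×618/20.6 = 1090 kPa.
Adiabatic: TV^(γ−1) = const ⇒ T₂ = 618×(0.168)^0.280 = 375 K; PV^γ = const ⇒ P₂ = 111 kPa.
ΔU = nCvΔT = 4.37×29.7×(375−618) = -31500 J.
Q = 0 for an adiabatic process, so W = −ΔU = 31500 J.

31500 J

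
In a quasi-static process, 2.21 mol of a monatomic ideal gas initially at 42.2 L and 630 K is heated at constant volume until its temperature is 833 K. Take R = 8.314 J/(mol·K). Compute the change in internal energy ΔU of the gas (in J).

5590 J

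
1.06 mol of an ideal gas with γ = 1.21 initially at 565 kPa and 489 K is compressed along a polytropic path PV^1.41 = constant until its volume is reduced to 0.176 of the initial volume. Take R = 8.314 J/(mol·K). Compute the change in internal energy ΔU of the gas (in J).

V₁ = nRT₁/P₁ = 1.06×8.314×489/565 = 7.63 L.
Polytropic n=1.41: T₂ = T₁(V₁/V₂)^(n−1) = 489×(5.68)^0.41 = 997 K; P₂ = P₁(V₁/V₂)^n = 6540 kPa.
For an ideal gas ΔU = nCvΔT with Cv = R/(γ−1) = 39.6 J/(mol·K).
ΔU = 1.06×39.6×(997−489) = 21300 J.

21300 J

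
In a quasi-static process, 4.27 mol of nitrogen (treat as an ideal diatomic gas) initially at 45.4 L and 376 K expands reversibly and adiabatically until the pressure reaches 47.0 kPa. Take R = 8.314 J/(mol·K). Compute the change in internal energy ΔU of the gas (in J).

P₁ = nRT₁/V₁ = 4.27×8.314×376/45.4 = 294 kPa.
Adiabatic: T₂/T₁ = (P₂/P₁)^((γ−1)/γ) ⇒ T₂ = 376×(0.160)^0.286 = 223 K; V₂ = 168 L.
For an ideal gas ΔU = nCvΔT with Cv = (5/2)R = 20.8 J/(mol·K).
ΔU = 4.27×20.8×(223−376) = -13600 J.

-13600 J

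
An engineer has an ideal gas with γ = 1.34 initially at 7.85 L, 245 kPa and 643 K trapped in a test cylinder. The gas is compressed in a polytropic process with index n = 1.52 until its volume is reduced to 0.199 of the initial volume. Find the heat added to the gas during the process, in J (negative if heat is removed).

n = P₁V₁/(RT₁) = 245×7.85/(8.314×643) = 0.360 mol.
Polytropic n=1.52: T₂ = T₁(V₁/V₂)^(n−1) = 643×(5.03)^0.52 = 1490 K; P₂ = P₁(V₁/V₂)^n = 2850 kPa.
W = (P₁V₁−P₂V₂)/(n−1) = (245×7.85−2850×1.56)/0.52 = -4860 J.
ΔU = nCvΔT = 0.360×24.5×(1490−643) = 7440 J.
Q = ΔU + W = 2580 J.

2580 J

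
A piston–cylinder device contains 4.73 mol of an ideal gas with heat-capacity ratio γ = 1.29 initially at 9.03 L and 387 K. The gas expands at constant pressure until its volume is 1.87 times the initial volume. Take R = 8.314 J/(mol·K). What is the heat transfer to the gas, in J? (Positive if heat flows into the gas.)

58900 J

P₁ = nRT₁/V₁ = 4.73×8.314×387/9.03 = 1690 kPa.
Isobaric: P stays 1690 kPa; V/T = const ⇒ T₂ = 724 K, V₂ = 16.9 L.
W = PΔV = 1690×(16.9−9.03) kPa·L = 13200 J.
ΔU = nCvΔT = 4.73×28.7×(724−387) = 45700 J.
Q = ΔU + W = nCpΔT = 58900 J.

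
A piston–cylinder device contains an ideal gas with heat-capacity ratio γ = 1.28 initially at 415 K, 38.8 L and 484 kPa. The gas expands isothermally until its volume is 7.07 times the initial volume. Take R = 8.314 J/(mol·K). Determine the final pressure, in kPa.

Isothermal: T stays 415 K; PV = const ⇒ V₂ = 274 L, P₂ = 68.5 kPa.

68.5 kPa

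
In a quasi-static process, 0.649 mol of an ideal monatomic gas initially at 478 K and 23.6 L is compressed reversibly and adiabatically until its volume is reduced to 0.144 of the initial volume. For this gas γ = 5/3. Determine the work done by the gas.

P₁ = nRT₁/V₁ = 0.649×8.314×478/23.6 = 109 kPa.
Adiabatic: TV^(γ−1) = const ⇒ T₂ = 478×(6.94)^0.667 = 1740 K; PV^γ = const ⇒ P₂ = 2760 kPa.
ΔU = nCvΔT = 0.649×12.5×(1740−478) = 10200 J.
Q = 0 for an adiabatic process, so W = −ΔU = -10200 J.

-10200 J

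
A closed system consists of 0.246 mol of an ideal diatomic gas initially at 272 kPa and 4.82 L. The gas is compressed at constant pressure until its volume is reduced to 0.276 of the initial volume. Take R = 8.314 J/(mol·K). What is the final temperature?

177 K

T₁ = P₁V₁/(nR) = 272×4.82/(0.246×8.314) = 641 K.
Isobaric: P stays 272 kPa; V/T = const ⇒ T₂ = 177 K, V₂ = 1.33 L.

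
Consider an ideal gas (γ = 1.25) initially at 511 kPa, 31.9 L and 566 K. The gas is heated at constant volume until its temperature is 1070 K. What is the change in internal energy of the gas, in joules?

58100 J

n = P₁V₁/(RT₁) = 511×31.9/(8.314×566) = 3.46 mol.
Isochoric: V stays 31.9 L; P/T = const ⇒ T₂ = 1070 K, P₂ = 966 kPa.
For an ideal gas ΔU = nCvΔT with Cv = R/(γ−1) = 33.3 J/(mol·K).
ΔU = 3.46×33.3×(1070−566) = 58100 J.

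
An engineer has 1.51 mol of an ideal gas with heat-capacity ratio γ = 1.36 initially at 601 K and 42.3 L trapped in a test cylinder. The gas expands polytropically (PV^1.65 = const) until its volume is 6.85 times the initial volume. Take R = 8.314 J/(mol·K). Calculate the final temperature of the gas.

172 K

P₁ = nRT₁/V₁ = 1.51×8.314×601/42.3 = 178 kPa.
Polytropic n=1.65: T₂ = T₁(V₁/V₂)^(n−1) = 601×(0.146)^0.65 = 172 K; P₂ = P₁(V₁/V₂)^n = 7.45 kPa.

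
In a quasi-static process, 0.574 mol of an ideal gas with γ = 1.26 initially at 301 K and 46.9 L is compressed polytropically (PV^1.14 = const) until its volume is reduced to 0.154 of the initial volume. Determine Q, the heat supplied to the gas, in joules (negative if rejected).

-1420 J

P₁ = nRT₁/V₁ = 0.574×8.314×301/46.9 = 30.6 kPa.
Polytropic n=1.14: T₂ = T₁(V₁/V₂)^(n−1) = 301×(6.49)^0.14 = 391 K; P₂ = P₁(V₁/V₂)^n = 258 kPa.
W = (P₁V₁−P₂V₂)/(n−1) = (30.6×46.9−258×7.22)/0.14 = -3070 J.
ΔU = nCvΔT = 0.574×32.0×(391−301) = 1650 J.
Q = ΔU + W = -1420 J.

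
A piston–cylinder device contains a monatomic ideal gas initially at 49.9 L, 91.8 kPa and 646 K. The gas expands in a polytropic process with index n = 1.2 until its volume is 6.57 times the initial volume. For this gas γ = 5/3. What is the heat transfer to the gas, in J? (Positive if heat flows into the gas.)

n = P₁V₁/(RT₁) = 91.8×49.9/(8.314×646) = 0.853 mol.
Polytropic n=1.2: T₂ = T₁(V₁/V₂)^(n−1) = 646×(0.152)^0.20 = 443 K; P₂ = P₁(V₁/V₂)^n = 9.59 kPa.
W = (P₁V₁−P₂V₂)/(n−1) = (91.8×49.9−9.59×328)/0.20 = 7190 J.
ΔU = nCvΔT = 0.853×12.5×(443−646) = -2160 J.
Q = ΔU + W = 5030 J.

5030 J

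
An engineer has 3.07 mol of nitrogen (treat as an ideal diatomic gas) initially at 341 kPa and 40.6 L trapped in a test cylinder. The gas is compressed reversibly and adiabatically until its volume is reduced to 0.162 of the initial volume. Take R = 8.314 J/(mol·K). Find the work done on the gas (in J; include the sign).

37100 J

T₁ = P₁V₁/(nR) = 341×40.6/(3.07×8.314) = 542 K.
Adiabatic: TV^(γ−1) = const ⇒ T₂ = 542×(6.17)^0.400 = 1120 K; PV^γ = const ⇒ P₂ = 4360 kPa.
ΔU = nCvΔT = 3.07×20.8×(1120−542) = 37100 J.
Q = 0 for an adiabatic process, so W = −ΔU = -37100 J.
Work done on the gas = −W_by = 37100 J.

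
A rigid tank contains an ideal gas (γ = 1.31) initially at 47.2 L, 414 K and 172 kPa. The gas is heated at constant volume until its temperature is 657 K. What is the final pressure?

Isochoric: V stays 47.2 L; P/T = const ⇒ T₂ = 657 K, P₂ = 273 kPa.

273 kPa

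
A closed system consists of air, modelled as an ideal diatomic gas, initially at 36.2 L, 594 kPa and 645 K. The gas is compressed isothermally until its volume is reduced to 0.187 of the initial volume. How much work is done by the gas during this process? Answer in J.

-36100 J

n = P₁V₁/(RT₁) = 594×36.2/(8.314×645) = 4.01 mol.
Isothermal: T stays 645 K; PV = const ⇒ V₂ = 6.77 L, P₂ = 3180 kPa.
W = nRT ln(V₂/V₁) = 4.01×8.314×645×ln(0.187) = -36100 J.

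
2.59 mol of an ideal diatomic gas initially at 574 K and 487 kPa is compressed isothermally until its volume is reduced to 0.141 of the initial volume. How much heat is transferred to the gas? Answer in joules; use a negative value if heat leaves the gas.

V₁ = nRT₁/P₁ = 2.59×8.314×574/487 = 25.4 L.
Isothermal: T stays 574 K; PV = const ⇒ V₂ = 3.58 L, P₂ = 3450 kPa.
ΔU = 0 (ideal gas, T constant).
W = nRT ln(V₂/V₁) = 2.59×8.314×574×ln(0.141) = -24200 J.
Q = ΔU + W = -24200 J.

-24200 J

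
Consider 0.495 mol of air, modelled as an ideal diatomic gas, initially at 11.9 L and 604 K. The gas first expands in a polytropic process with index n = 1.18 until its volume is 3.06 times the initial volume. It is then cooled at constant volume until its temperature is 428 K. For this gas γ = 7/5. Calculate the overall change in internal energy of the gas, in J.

P₁ = nRT₁/V₁ = 0.495×8.314×604/11.9 = 209 kPa.
Step 1 — Polytropic n=1.18: T₂ = T₁(V₁/V₂)^(n−1) = 604×(0.327)^0.18 = 494 K; P₂ = P₁(V₁/V₂)^n = 55.8 kPa.
W = (P₁V₁−P₂V₂)/(n−1) = (209×11.9−55.8×36.4)/0.18 = 2520 J.
ΔU = nCvΔT = 0.495×20.8×(494−604) = -1130 J.
Q = ΔU + W = 1380 J.
State after step 1: P = 55.8 kPa, V = 36.4 L, T = 494 K.
Step 2 — Isochoric: V stays 36.4 L; P/T = const ⇒ T₂ = 428 K, P₂ = 48.4 kPa.
W = 0 (no volume change).
ΔU = nCvΔT = 0.495×20.8×(428−494) = -678 J.
Q = ΔU = -678 J.
Net over both steps: W = 2520 J, Q = 707 J, ΔU = -1810 J.

-1810 J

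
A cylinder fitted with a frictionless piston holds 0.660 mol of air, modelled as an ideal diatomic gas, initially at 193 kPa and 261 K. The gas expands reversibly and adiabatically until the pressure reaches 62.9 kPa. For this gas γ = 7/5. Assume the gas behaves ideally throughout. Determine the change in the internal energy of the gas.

-981 J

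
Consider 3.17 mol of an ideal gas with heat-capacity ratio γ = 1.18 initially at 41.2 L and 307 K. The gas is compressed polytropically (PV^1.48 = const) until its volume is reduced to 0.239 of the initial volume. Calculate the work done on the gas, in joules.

16700 J

P₁ = nRT₁/V₁ = 3.17×8.314×307/41.2 = 196 kPa.
Polytropic n=1.48: T₂ = T₁(V₁/V₂)^(n−1) = 307×(4.18)^0.48 = 610 K; P₂ = P₁(V₁/V₂)^n = 1630 kPa.
W = (P₁V₁−P₂V₂)/(n−1) = (196×41.2−1630×9.85)/0.48 = -16700 J.
Work done on the gas = −W_by = 16700 J.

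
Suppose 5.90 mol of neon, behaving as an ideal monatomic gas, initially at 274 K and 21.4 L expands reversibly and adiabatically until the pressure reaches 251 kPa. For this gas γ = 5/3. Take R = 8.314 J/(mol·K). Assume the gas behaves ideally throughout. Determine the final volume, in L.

P₁ = nRT₁/V₁ = 5.90×8.314×274/21.4 = 628 kPa.
Adiabatic: T₂/T₁ = (P₂/P₁)^((γ−1)/γ) ⇒ T₂ = 274×(0.400)^0.400 = 190 K; V₂ = 37.1 L.

37.1 L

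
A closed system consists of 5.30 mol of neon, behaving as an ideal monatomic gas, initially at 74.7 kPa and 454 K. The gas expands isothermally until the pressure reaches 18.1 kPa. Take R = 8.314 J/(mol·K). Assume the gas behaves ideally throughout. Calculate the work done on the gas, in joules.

V₁ = nRT₁/P₁ = 5.30×8.314×454/74.7 = 268 L.
Isothermal: T stays 454 K; PV = const ⇒ V₂ = 1110 L, P₂ = 18.1 kPa.
W = nRT ln(V₂/V₁) = 5.30×8.314×454×ln(4.13) = 28400 J.
Work done on the gas = −W_by = -28400 J.

-28400 J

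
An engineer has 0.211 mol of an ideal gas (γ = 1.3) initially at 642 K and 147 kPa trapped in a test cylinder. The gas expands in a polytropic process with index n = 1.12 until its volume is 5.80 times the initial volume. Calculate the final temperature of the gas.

V₁ = nRT₁/P₁ = 0.211×8.314×642/147 = 7.66 L.
Polytropic n=1.12: T₂ = T₁(V₁/V₂)^(n−1) = 642×(0.172)^0.12 = 520 K; P₂ = P₁(V₁/V₂)^n = 20.5 kPa.

520 K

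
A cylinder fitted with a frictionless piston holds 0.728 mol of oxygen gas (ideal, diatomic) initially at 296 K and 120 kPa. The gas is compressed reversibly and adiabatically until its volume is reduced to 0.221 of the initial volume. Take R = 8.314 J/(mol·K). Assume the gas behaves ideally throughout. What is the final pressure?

V₁ = nRT₁/P₁ = 0.728×8.314×296/120 = 14.9 L.
Adiabatic: TV^(γ−1) = const ⇒ T₂ = 296×(4.52)^0.400 = 541 K; PV^γ = const ⇒ P₂ = 993 kPa.

993 kPa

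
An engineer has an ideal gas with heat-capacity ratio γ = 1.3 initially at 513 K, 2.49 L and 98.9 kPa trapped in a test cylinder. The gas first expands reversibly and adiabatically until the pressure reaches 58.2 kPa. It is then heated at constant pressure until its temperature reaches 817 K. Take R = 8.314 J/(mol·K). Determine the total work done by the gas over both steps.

269 J

n = P₁V₁/(RT₁) = 98.9×2.49/(8.314×513) = 0.0577 mol.
Step 1 — Adiabatic: T₂/T₁ = (P₂/P₁)^((γ−1)/γ) ⇒ T₂ = 513×(0.588)^0.231 = 454 K; V₂ = 3.74 L.
ΔU = nCvΔT = 0.0577×27.7×(454−513) = -94.5 J.
Q = 0 for an adiabatic process, so W = −ΔU = 94.5 J.
State after step 1: P = 58.2 kPa, V = 3.74 L, T = 454 K.
Step 2 — Isobaric: P stays 58.2 kPa; V/T = const ⇒ T₂ = 817 K, V₂ = 6.74 L.
W = PΔV = 58.2×(6.74−3.74) kPa·L = 174 J.
ΔU = nCvΔT = 0.0577×27.7×(817−454) = 581 J.
Q = ΔU + W = nCpΔT = 755 J.
Net over both steps: W = 269 J, Q = 755 J, ΔU = 486 J.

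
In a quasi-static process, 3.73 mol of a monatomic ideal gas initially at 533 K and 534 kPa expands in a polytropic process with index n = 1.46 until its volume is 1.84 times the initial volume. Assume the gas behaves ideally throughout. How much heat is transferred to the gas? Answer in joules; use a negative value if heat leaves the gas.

V₁ = nRT₁/P₁ = 3.73×8.314×533/534 = 31.0 L.
Polytropic n=1.46: T₂ = T₁(V₁/V₂)^(n−1) = 533×(0.543)^0.46 = 403 K; P₂ = P₁(V₁/V₂)^n = 219 kPa.
W = (P₁V₁−P₂V₂)/(n−1) = (534×31.0−219×57.0)/0.46 = 8790 J.
ΔU = nCvΔT = 3.73×12.5×(403−533) = -6060 J.
Q = ΔU + W = 2720 J.

2720 J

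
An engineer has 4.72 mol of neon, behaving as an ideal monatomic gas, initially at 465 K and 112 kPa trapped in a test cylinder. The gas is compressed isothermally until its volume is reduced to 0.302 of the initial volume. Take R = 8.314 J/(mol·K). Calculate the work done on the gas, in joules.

V₁ = nRT₁/P₁ = 4.72×8.314×465/112 = 163 L.
Isothermal: T stays 465 K; PV = const ⇒ V₂ = 49.2 L, P₂ = 371 kPa.
W = nRT ln(V₂/V₁) = 4.72×8.314×465×ln(0.302) = -21800 J.
Work done on the gas = −W_by = 21800 J.

21800 J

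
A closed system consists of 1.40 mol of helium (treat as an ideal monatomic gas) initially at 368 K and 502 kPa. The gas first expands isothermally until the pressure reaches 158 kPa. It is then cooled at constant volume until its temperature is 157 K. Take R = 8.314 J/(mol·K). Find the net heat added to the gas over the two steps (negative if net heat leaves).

V₁ = nRT₁/P₁ = 1.40×8.314×368/502 = 8.53 L.
Step 1 — Isothermal: T stays 368 K; PV = const ⇒ V₂ = 27.1 L, P₂ = 158 kPa.
ΔU = 0 (ideal gas, T constant).
W = nRT ln(V₂/V₁) = 1.40×8.314×368×ln(3.18) = 4950 J.
Q = ΔU + W = 4950 J.
State after step 1: P = 158 kPa, V = 27.1 L, T = 368 K.
Step 2 — Isochoric: V stays 27.1 L; P/T = const ⇒ T₂ = 157 K, P₂ = 67.4 kPa.
W = 0 (no volume change).
ΔU = nCvΔT = 1.40×12.5×(157−368) = -3680 J.
Q = ΔU = -3680 J.
Net over both steps: W = 4950 J, Q = 1270 J, ΔU = -3680 J.

1270 J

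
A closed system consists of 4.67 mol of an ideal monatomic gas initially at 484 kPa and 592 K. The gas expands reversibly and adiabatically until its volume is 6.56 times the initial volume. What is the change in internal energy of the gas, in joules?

V₁ = nRT₁/P₁ = 4.67×8.314×592/484 = 47.5 L.
Adiabatic: TV^(γ−1) = const ⇒ T₂ = 592×(0.152)^0.667 = 169 K; PV^γ = const ⇒ P₂ = 21.1 kPa.
For an ideal gas ΔU = nCvΔT with Cv = (3/2)R = 12.5 J/(mol·K).
ΔU = 4.67×12.5×(169−592) = -24600 J.

-24600 J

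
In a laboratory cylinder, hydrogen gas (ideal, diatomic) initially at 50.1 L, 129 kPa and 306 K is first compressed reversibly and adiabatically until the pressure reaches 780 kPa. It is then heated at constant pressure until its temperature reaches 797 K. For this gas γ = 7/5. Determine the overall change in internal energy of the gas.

25900 J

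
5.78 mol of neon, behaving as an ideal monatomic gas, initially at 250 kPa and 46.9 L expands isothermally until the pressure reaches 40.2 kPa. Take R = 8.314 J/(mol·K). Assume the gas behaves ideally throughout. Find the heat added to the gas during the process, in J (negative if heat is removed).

T₁ = P₁V₁/(nR) = 250×46.9/(5.78×8.314) = 244 K.
Isothermal: T stays 244 K; PV = const ⇒ V₂ = 292 L, P₂ = 40.2 kPa.
ΔU = 0 (ideal gas, T constant).
W = nRT ln(V₂/V₁) = 5.78×8.314×244×ln(6.22) = 21400 J.
Q = ΔU + W = 21400 J.

21400 J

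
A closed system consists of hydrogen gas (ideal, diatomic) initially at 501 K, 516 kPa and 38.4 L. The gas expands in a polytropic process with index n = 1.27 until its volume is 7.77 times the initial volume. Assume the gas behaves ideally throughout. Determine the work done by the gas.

31200 J

n = P₁V₁/(RT₁) = 516×38.4/(8.314×501) = 4.76 mol.
Polytropic n=1.27: T₂ = T₁(V₁/V₂)^(n−1) = 501×(0.129)^0.27 = 288 K; P₂ = P₁(V₁/V₂)^n = 38.2 kPa.
W = (P₁V₁−P₂V₂)/(n−1) = (516×38.4−38.2×298)/0.27 = 31200 J.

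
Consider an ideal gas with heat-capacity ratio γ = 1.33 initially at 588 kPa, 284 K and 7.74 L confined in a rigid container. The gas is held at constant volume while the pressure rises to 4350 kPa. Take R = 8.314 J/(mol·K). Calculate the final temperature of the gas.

2100 K

Isochoric: V stays 7.74 L; P/T = const ⇒ T₂ = 2100 K, P₂ = 4350 kPa.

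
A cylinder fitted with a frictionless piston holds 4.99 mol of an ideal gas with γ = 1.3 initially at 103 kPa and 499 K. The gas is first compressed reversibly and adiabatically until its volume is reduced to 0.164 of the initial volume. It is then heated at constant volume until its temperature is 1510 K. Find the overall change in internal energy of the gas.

140000 J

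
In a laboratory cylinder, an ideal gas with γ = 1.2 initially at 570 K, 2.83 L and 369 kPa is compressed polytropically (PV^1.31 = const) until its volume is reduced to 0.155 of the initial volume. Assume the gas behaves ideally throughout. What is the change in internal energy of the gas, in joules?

4090 J

n = P₁V₁/(RT₁) = 369×2.83/(8.314×570) = 0.220 mol.
Polytropic n=1.31: T₂ = T₁(V₁/V₂)^(n−1) = 570×(6.45)^0.31 = 1020 K; P₂ = P₁(V₁/V₂)^n = 4240 kPa.
For an ideal gas ΔU = nCvΔT with Cv = R/(γ−1) = 41.6 J/(mol·K).
ΔU = 0.220×41.6×(1020−570) = 4090 J.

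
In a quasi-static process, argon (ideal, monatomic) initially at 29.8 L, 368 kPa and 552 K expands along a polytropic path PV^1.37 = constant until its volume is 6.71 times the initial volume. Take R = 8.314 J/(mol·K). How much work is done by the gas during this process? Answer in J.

n = P₁V₁/(RT₁) = 368×29.8/(8.314×552) = 2.39 mol.
Polytropic n=1.37: T₂ = T₁(V₁/V₂)^(n−1) = 552×(0.149)^0.37 = 273 K; P₂ = P₁(V₁/V₂)^n = 27.1 kPa.
W = (P₁V₁−P₂V₂)/(n−1) = (368×29.8−27.1×200)/0.37 = 15000 J.

15000 J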